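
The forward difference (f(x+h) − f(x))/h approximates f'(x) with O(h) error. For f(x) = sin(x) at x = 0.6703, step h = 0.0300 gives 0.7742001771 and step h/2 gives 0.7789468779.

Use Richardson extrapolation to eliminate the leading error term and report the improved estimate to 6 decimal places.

The method has order 1: 2^1 = 2.
2 × 0.7789468779 = 1.5578937558; subtract 0.7742001771 → 0.7836935787
Divide by 2^1 − 1 = 1.
Result: 0.7836935787

0.783694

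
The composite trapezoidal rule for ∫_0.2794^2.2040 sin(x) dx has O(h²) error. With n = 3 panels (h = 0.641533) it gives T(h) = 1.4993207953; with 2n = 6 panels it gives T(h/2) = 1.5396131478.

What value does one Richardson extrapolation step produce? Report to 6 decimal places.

r = 2: numerator weight 4, denominator 3.
Weighted: 6.1584525912 − 1.4993207953 = 4.6591317959
Divide by 2^2 − 1 = 3.
Result: 1.5530439320

1.553044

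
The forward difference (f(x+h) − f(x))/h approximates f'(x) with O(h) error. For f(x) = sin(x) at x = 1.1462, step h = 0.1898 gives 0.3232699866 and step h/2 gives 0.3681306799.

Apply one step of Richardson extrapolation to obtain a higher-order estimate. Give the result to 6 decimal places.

With r = 1 the leading error scales as h^1, so the weight is 2^1 = 2.
2×0.3681306799 − 0.3232699866 = 0.4129913732
Extrapolated: 0.4129913732 / 1 = 0.4129913732
Gap between inputs: 4.486e-02; correction applied: +0.0448606933.

0.412991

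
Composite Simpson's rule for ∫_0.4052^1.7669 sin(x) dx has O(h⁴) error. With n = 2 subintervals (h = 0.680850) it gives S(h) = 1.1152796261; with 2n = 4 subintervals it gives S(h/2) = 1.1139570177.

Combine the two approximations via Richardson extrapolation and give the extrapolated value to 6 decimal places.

1.113869

Error is O(h^4); halving h shrinks it by 2^4 = 16.
16·1.1139570177 − 1.1152796261 = 16.7080326571
Divide by 2^4 − 1 = 15.
Result: 1.1138688438
Correction |R − A(h/2)| = 8.817e-05; gap |A(h/2) − A(h)| = 1.323e-03.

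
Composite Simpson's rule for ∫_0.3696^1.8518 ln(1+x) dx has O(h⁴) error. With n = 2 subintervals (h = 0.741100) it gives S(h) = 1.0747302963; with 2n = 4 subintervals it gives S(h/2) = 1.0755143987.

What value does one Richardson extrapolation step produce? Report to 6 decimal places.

r = 4, so 2^r = 16.
Difference of the inputs: 1.0755143987 − 1.0747302963 = 0.0007841024
Divide by 2^4 − 1 = 15: 0.0007841024/15 = 0.0000522735
R = A(h/2) + (A(h/2) − A(h))/15 = 1.0755143987 + 0.0000522735 = 1.0755666722

1.075567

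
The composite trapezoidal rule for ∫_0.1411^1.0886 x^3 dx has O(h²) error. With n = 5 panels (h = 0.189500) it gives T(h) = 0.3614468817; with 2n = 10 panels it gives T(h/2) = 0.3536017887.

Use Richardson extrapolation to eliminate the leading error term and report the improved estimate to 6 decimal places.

0.350987

r = 2: numerator weight 4, denominator 3.
4 × 0.3536017887 = 1.4144071548; 1.4144071548 − 0.3614468817 = 1.0529602731
Divide by 2^2 − 1 = 3.
So the Richardson estimate is 0.3509867577.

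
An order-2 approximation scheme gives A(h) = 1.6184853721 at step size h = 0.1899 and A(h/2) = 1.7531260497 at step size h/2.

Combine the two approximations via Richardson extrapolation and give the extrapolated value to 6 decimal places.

1.798006

r = 2: numerator weight 4, denominator 3.
4·1.7531260497 = 7.0125041988; 7.0125041988 − 1.6184853721 = 5.3940188267
5.3940188267 ÷ 3 = 1.7980062756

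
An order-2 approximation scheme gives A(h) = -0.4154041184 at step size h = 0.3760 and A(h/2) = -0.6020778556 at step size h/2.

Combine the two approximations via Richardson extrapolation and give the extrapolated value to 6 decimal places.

With r = 2 the leading error scales as h^2, so the weight is 2^2 = 4.
4×(-0.6020778556) = -2.4083114224; (-2.4083114224) − (-0.4154041184) = -1.9929073040
R = (-1.9929073040)/3 = -0.6643024347

-0.664302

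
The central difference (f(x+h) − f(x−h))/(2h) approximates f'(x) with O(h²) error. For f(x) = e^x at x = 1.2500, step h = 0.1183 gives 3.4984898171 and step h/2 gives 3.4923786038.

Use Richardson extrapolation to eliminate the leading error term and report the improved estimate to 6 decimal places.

With r = 2 the leading error scales as h^2, so the weight is 2^2 = 4.
Top: 4(3.4923786038) − (3.4984898171) = 10.4710245981
Denominator 4 − 1 = 3.
(4*3.4923786038 − 3.4984898171)/(4 − 1) = 3.4903415327
Correction |R − A(h/2)| = 2.037e-03; gap |A(h/2) − A(h)| = 6.111e-03.

3.490342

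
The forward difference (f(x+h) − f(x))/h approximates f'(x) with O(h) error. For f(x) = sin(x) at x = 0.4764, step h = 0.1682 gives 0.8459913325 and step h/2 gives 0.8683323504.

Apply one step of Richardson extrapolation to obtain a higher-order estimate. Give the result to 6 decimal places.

0.890673

Error is O(h^1); halving h shrinks it by 2^1 = 2.
2^1×A(h/2) = 1.7366647008; minus A(h) gives 0.8906733683.
R = 0.8906733683/1 = 0.8906733683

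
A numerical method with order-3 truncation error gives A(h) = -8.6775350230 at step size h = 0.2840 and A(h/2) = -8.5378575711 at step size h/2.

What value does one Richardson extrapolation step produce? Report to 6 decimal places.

Error is O(h^3); halving h shrinks it by 2^3 = 8.
8·(-8.5378575711) = -68.3028605688; (-68.3028605688) − (-8.6775350230) = -59.6253255458
Divide by 2^3 − 1 = 7.
(8·(-8.5378575711) − (-8.6775350230))/(8 − 1) = -8.5179036494
Correction |R − A(h/2)| = 1.995e-02; gap |A(h/2) − A(h)| = 1.397e-01.

-8.517904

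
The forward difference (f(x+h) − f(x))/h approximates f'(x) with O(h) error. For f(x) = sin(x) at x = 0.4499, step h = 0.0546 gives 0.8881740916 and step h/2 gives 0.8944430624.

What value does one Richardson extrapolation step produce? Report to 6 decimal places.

Error is O(h^1); halving h shrinks it by 2^1 = 2.
Top: 2(0.8944430624) − (0.8881740916) = 0.9007120332
Divide by 2^1 − 1 = 1.
0.9007120332 ÷ 1 = 0.9007120332
Gap between inputs: 6.269e-03; correction applied: +0.0062689708.

0.900712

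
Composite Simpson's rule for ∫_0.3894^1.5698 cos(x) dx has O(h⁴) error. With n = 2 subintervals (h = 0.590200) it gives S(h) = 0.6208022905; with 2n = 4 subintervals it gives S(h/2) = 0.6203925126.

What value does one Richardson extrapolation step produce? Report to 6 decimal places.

0.620365

With r = 4 the leading error scales as h^4, so the weight is 2^4 = 16.
Numerator 16 × A(h/2) − A(h) = 16 × 0.6203925126 − 0.6208022905 = 9.3054779111
Denominator 16 − 1 = 15.
So the Richardson estimate is 0.6203651941.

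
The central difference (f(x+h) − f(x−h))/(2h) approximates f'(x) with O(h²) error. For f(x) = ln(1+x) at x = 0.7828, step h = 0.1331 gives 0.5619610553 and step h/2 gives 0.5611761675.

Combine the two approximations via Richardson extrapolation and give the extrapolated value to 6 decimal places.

0.560915

r = 2, so 2^r = 4.
Weighted: 2.2447046700 − 0.5619610553 = 1.6827436147
1.6827436147 ÷ 3 = 0.5609145382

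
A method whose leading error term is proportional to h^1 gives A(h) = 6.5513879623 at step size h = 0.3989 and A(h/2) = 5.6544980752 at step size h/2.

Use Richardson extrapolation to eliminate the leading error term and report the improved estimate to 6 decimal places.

4.757608

Method order is 1; weight 2^1 = 2.
2×5.6544980752 = 11.3089961504; subtract 6.5513879623 → 4.7576081881
R = 4.7576081881/1 = 4.7576081881
Correction |R − A(h/2)| = 8.969e-01; gap |A(h/2) − A(h)| = 8.969e-01.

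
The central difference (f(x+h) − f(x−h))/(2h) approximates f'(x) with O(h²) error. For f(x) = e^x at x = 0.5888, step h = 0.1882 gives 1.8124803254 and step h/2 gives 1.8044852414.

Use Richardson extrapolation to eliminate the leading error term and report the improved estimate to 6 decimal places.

With r = 2 the leading error scales as h^2, so the weight is 2^2 = 4.
Numerator 4·A(h/2) − A(h) = 4·1.8044852414 − 1.8124803254 = 5.4054606402
(4·1.8044852414 − 1.8124803254)/(4 − 1) = 1.8018202134
Correction |R − A(h/2)| = 2.665e-03; gap |A(h/2) − A(h)| = 7.995e-03.

1.801820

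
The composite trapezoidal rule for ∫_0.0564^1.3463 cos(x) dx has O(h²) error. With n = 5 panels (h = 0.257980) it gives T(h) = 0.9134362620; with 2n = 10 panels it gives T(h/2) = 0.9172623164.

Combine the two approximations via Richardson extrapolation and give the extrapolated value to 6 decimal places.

0.918538

r = 2: numerator weight 4, denominator 3.
Weighted: 3.6690492656 − 0.9134362620 = 2.7556130036
(4×0.9172623164 − 0.9134362620)/(4 − 1) = 0.9185376679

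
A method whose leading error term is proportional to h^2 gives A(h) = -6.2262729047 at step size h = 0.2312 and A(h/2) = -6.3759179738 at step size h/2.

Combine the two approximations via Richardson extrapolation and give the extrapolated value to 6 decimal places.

-6.425800

With r = 2 the leading error scales as h^2, so the weight is 2^2 = 4.
4*(-6.3759179738) = -25.5036718952; (-25.5036718952) − (-6.2262729047) = -19.2773989905
Divide by 2^2 − 1 = 3.
(4*(-6.3759179738) − (-6.2262729047))/(4 − 1) = -6.4257996635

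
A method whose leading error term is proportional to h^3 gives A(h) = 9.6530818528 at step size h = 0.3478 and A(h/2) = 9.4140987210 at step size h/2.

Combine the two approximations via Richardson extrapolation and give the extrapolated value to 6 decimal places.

9.379958

The method has order 3: 2^3 = 8.
2^3·A(h/2) = 75.3127897680; minus A(h) gives 65.6597079152.
(8·9.4140987210 − 9.6530818528)/(8 − 1) = 9.3799582736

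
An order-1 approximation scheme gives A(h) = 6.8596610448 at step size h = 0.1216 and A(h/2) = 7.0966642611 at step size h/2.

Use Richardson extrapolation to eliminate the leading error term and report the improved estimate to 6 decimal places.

7.333667

Error is O(h^1); halving h shrinks it by 2^1 = 2.
Difference of the inputs: 7.0966642611 − 6.8596610448 = 0.2370032163
Correction (A(h/2) − A(h))/(2 − 1) = 0.2370032163/1 = 0.2370032163
R = 7.0966642611 + 0.2370032163 = 7.3336674774
Correction |R − A(h/2)| = 2.370e-01; gap |A(h/2) − A(h)| = 2.370e-01.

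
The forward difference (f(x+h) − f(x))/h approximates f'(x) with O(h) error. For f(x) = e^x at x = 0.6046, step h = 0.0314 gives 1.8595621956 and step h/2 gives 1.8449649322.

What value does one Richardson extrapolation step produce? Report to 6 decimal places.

r = 1, so 2^r = 2.
2 × 1.8449649322 = 3.6899298644; subtract 1.8595621956 → 1.8303676688
Denominator 2 − 1 = 1.
1.8303676688 ÷ 1 = 1.8303676688
Gap between inputs: 1.460e-02; correction applied: −0.0145972634.

1.830368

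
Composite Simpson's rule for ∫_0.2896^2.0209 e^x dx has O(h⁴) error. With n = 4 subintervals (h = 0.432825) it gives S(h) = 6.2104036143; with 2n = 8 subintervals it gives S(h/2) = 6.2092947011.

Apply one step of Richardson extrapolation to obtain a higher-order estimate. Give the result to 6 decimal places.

With r = 4 the leading error scales as h^4, so the weight is 2^4 = 16.
A(h/2) − A(h) = 6.2092947011 − 6.2104036143 = -0.0011089132
Divide by 2^4 − 1 = 15: (-0.0011089132)/15 = -0.0000739275
R = 6.2092947011 − 0.0000739275 = 6.2092207736
Shift from A(h/2): −0.0000739275.

6.209221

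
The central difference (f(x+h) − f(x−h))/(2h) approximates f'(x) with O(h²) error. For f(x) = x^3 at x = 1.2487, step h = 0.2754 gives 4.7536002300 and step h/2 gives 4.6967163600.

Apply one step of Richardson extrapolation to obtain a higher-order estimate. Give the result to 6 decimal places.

With r = 2 the leading error scales as h^2, so the weight is 2^2 = 4.
4 × 4.6967163600 = 18.7868654400; subtract 4.7536002300 → 14.0332652100
Extrapolated: 14.0332652100 / 3 = 4.6777550700

4.677755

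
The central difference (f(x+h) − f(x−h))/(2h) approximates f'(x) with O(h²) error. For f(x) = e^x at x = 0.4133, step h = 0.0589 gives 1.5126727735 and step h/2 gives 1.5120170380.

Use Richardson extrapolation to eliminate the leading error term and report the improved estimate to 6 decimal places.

1.511798

Leading term ∝ h^2; use weight 4 = 2^2.
2^2×A(h/2) = 6.0480681520; minus A(h) gives 4.5353953785.
Denominator 4 − 1 = 3.
So the Richardson estimate is 1.5117984595.
Shift from A(h/2): −0.0002185785.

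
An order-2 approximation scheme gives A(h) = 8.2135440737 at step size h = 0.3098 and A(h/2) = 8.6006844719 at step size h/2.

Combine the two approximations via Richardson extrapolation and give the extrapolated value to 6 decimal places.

8.729731

The method has order 2: 2^2 = 4.
Weighted: 34.4027378876 − 8.2135440737 = 26.1891938139
Divide by 2^2 − 1 = 3.
(4 × 8.6006844719 − 8.2135440737)/(4 − 1) = 8.7297312713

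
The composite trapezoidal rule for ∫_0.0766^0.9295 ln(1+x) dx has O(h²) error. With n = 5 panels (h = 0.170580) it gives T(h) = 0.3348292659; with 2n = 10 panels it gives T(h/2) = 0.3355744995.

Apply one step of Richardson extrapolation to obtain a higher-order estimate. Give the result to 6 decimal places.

With r = 2 the leading error scales as h^2, so the weight is 2^2 = 4.
Numerator 4·A(h/2) − A(h) = 4·0.3355744995 − 0.3348292659 = 1.0074687321
Denominator 4 − 1 = 3.
Extrapolated: 1.0074687321 / 3 = 0.3358229107

0.335823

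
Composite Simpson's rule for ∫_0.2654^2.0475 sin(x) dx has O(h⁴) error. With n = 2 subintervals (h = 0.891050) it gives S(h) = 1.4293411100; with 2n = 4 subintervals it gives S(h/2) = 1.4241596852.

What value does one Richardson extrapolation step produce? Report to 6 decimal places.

1.423814

Leading term ∝ h^4; use weight 16 = 2^4.
Top: 16(1.4241596852) − (1.4293411100) = 21.3572138532
Extrapolated: 21.3572138532 / 15 = 1.4238142569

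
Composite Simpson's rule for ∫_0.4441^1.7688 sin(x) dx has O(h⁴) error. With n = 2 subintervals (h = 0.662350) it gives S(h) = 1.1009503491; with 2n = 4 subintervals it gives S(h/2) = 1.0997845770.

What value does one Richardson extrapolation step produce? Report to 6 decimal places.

1.099707

Error is O(h^4); halving h shrinks it by 2^4 = 16.
16×1.0997845770 − 1.1009503491 = 16.4956028829
16.4956028829 ÷ 15 = 1.0997068589
Correction |R − A(h/2)| = 7.772e-05; gap |A(h/2) − A(h)| = 1.166e-03.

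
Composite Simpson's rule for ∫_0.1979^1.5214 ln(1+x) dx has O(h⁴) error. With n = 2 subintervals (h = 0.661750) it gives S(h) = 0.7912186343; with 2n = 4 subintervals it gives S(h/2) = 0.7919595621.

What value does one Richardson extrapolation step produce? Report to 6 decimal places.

0.792009

r = 4: numerator weight 16, denominator 15.
2^4×A(h/2) = 12.6713529936; minus A(h) gives 11.8801343593.
11.8801343593 ÷ 15 = 0.7920089573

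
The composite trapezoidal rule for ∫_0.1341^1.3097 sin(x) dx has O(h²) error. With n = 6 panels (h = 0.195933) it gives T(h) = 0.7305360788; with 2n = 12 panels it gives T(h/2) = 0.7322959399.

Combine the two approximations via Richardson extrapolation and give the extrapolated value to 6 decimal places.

0.732883

Method order is 2; weight 2^2 = 4.
A(h/2) − A(h) = 0.7322959399 − 0.7305360788 = 0.0017598611
Correction (A(h/2) − A(h))/(4 − 1) = 0.0017598611/3 = 0.0005866204
R = A(h/2) + (A(h/2) − A(h))/3 = 0.7322959399 + 0.0005866204 = 0.7328825603
Gap between inputs: 1.760e-03; correction applied: +0.0005866204.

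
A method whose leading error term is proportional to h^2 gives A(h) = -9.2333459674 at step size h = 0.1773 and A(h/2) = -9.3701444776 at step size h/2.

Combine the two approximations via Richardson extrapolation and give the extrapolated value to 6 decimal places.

Leading term ∝ h^2; use weight 4 = 2^2.
4·(-9.3701444776) = -37.4805779104; subtract (-9.2333459674) → -28.2472319430
Extrapolated: (-28.2472319430) / 3 = -9.4157439810
Gap between inputs: 1.368e-01; correction applied: −0.0455995034.

-9.415744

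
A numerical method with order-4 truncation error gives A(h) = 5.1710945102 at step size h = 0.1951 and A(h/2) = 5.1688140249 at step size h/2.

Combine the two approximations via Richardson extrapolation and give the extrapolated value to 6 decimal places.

5.168662

r = 4, so 2^r = 16.
2^4*A(h/2) = 82.7010243984; minus A(h) gives 77.5299298882.
Denominator 16 − 1 = 15.
Result: 5.1686619925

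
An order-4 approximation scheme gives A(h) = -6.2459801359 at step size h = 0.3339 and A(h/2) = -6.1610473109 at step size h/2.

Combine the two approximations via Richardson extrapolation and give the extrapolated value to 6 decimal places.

-6.155385

Order 4 gives 2^r = 16 and 2^r − 1 = 15.
A(h/2) − A(h) = -6.1610473109 − (-6.2459801359) = 0.0849328250
Divide by 2^4 − 1 = 15: 0.0849328250/15 = 0.0056621883
R = A(h/2) + (A(h/2) − A(h))/15 = -6.1610473109 + 0.0056621883 = -6.1553851226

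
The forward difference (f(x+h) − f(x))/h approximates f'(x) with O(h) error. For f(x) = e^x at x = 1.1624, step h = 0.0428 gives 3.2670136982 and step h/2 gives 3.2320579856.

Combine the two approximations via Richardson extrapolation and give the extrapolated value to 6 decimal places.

r = 1: numerator weight 2, denominator 1.
2·3.2320579856 = 6.4641159712; subtract 3.2670136982 → 3.1971022730
3.1971022730 ÷ 1 = 3.1971022730
Gap between inputs: 3.496e-02; correction applied: −0.0349557126.

3.197102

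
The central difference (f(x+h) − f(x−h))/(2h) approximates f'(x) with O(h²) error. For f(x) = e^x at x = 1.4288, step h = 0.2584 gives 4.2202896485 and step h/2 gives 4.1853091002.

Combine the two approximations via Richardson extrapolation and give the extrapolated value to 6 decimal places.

4.173649

r = 2, so 2^r = 4.
Numerator 4*A(h/2) − A(h) = 4*4.1853091002 − 4.2202896485 = 12.5209467523
Denominator 4 − 1 = 3.
12.5209467523 ÷ 3 = 4.1736489174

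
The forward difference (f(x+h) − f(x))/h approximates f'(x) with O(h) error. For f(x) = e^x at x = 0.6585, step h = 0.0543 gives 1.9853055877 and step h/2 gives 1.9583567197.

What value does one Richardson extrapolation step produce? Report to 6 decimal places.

Method order is 1; weight 2^1 = 2.
Numerator 2*A(h/2) − A(h) = 2*1.9583567197 − 1.9853055877 = 1.9314078517
(2*1.9583567197 − 1.9853055877)/(2 − 1) = 1.9314078517

1.931408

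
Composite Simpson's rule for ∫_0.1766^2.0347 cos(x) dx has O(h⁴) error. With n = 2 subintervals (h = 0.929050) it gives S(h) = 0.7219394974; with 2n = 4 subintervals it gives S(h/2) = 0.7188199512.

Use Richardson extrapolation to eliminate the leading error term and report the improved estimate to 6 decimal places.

0.718612

r = 4, so 2^r = 16.
16×0.7188199512 − 0.7219394974 = 10.7791797218
Denominator 16 − 1 = 15.
(16×0.7188199512 − 0.7219394974)/(16 − 1) = 0.7186119815
Shift from A(h/2): −0.0002079697.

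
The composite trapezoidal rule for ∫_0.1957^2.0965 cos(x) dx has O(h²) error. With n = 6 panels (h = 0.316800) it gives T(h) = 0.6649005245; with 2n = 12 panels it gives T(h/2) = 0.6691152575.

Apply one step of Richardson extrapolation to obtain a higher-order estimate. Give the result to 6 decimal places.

0.670520

Leading term ∝ h^2; use weight 4 = 2^2.
4·0.6691152575 = 2.6764610300; subtract 0.6649005245 → 2.0115605055
Divide by 2^2 − 1 = 3.
R = 2.0115605055/3 = 0.6705201685
Shift from A(h/2): +0.0014049110.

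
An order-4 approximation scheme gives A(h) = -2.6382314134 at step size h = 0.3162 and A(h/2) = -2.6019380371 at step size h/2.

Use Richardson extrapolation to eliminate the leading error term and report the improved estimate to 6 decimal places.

Order 4 gives 2^r = 16 and 2^r − 1 = 15.
Numerator 16×A(h/2) − A(h) = 16×(-2.6019380371) − (-2.6382314134) = -38.9927771802
Denominator 16 − 1 = 15.
Result: -2.5995184787
Shift from A(h/2): +0.0024195584.

-2.599518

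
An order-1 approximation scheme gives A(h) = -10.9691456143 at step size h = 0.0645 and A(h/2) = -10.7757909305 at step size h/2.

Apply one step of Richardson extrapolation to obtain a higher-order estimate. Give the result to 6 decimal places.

-10.582436

Error is O(h^1); halving h shrinks it by 2^1 = 2.
Weighted: (-21.5515818610) − (-10.9691456143) = -10.5824362467
Extrapolated: (-10.5824362467) / 1 = -10.5824362467
Gap between inputs: 1.934e-01; correction applied: +0.1933546838.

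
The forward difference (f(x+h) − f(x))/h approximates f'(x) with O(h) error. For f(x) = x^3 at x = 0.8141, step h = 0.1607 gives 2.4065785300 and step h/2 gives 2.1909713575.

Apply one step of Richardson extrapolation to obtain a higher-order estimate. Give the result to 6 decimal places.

1.975364

Error is O(h^1); halving h shrinks it by 2^1 = 2.
A(h/2) − A(h) = 2.1909713575 − 2.4065785300 = -0.2156071725
Correction (A(h/2) − A(h))/(2 − 1) = (-0.2156071725)/1 = -0.2156071725
R = A(h/2) + (A(h/2) − A(h))/1 = 2.1909713575 − 0.2156071725 = 1.9753641850
Correction |R − A(h/2)| = 2.156e-01; gap |A(h/2) − A(h)| = 2.156e-01.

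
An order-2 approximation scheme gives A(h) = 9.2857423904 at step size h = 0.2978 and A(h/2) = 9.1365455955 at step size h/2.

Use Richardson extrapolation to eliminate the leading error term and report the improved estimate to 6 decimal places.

r = 2, so 2^r = 4.
4*9.1365455955 = 36.5461823820; subtract 9.2857423904 → 27.2604399916
R = 27.2604399916/3 = 9.0868133305

9.086813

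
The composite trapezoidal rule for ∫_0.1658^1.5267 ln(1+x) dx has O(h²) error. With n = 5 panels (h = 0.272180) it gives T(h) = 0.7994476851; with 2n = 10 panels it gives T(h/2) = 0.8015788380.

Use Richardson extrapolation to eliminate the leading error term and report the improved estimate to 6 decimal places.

0.802289

With r = 2 the leading error scales as h^2, so the weight is 2^2 = 4.
A(h/2) − A(h) = 0.8015788380 − 0.7994476851 = 0.0021311529
Divide by 2^2 − 1 = 3: 0.0021311529/3 = 0.0007103843
R = 0.8015788380 + 0.0007103843 = 0.8022892223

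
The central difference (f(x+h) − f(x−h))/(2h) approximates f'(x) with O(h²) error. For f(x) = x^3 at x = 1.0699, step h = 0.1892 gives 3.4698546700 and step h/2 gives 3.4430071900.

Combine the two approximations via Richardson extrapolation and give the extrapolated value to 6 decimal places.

r = 2: numerator weight 4, denominator 3.
4*3.4430071900 − 3.4698546700 = 10.3021740900
(4*3.4430071900 − 3.4698546700)/(4 − 1) = 3.4340580300

3.434058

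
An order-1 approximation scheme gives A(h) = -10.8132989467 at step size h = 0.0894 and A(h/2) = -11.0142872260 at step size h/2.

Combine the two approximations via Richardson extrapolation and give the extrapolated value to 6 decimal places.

Leading term ∝ h^1; use weight 2 = 2^1.
Difference of the inputs: -11.0142872260 − (-10.8132989467) = -0.2009882793
Correction (A(h/2) − A(h))/(2 − 1) = (-0.2009882793)/1 = -0.2009882793
R = -11.0142872260 − 0.2009882793 = -11.2152755053
Gap between inputs: 2.010e-01; correction applied: −0.2009882793.

-11.215276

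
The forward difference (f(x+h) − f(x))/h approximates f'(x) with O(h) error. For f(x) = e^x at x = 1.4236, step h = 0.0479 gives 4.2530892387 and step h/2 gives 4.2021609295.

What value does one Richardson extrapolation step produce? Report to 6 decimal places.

4.151233

Order 1 gives 2^r = 2 and 2^r − 1 = 1.
Weighted: 8.4043218590 − 4.2530892387 = 4.1512326203
Divide by 2^1 − 1 = 1.
R = 4.1512326203/1 = 4.1512326203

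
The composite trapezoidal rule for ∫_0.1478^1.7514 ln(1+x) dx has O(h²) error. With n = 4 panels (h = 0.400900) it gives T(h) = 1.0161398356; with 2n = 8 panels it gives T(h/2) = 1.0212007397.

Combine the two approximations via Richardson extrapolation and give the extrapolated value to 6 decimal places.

1.022888

With r = 2 the leading error scales as h^2, so the weight is 2^2 = 4.
Numerator 4*A(h/2) − A(h) = 4*1.0212007397 − 1.0161398356 = 3.0686631232
(4*1.0212007397 − 1.0161398356)/(4 − 1) = 1.0228877077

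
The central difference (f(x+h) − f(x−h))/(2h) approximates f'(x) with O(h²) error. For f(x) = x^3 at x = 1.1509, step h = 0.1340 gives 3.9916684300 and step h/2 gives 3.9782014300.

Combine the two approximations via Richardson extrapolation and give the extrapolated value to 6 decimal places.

r = 2, so 2^r = 4.
Top: 4(3.9782014300) − (3.9916684300) = 11.9211372900
Extrapolated: 11.9211372900 / 3 = 3.9737124300
Gap between inputs: 1.347e-02; correction applied: −0.0044890000.

3.973712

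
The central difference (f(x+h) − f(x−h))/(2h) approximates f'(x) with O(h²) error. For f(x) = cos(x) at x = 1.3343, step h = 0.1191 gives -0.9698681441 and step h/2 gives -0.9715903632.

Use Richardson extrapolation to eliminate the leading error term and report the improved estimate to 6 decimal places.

-0.972164

Error is O(h^2); halving h shrinks it by 2^2 = 4.
2^2*A(h/2) = -3.8863614528; minus A(h) gives -2.9164933087.
(4*(-0.9715903632) − (-0.9698681441))/(4 − 1) = -0.9721644362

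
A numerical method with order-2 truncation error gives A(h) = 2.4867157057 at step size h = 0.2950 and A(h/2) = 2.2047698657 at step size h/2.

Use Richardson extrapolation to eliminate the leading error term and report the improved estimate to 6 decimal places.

r = 2: numerator weight 4, denominator 3.
Weighted: 8.8190794628 − 2.4867157057 = 6.3323637571
Denominator 4 − 1 = 3.
Result: 2.1107879190
Gap between inputs: 2.819e-01; correction applied: −0.0939819467.

2.110788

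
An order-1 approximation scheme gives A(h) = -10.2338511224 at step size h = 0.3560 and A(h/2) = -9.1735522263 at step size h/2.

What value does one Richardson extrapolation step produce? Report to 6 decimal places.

-8.113253

Order 1 gives 2^r = 2 and 2^r − 1 = 1.
Difference of the inputs: -9.1735522263 − (-10.2338511224) = 1.0602988961
Correction (A(h/2) − A(h))/(2 − 1) = 1.0602988961/1 = 1.0602988961
R = -9.1735522263 + 1.0602988961 = -8.1132533302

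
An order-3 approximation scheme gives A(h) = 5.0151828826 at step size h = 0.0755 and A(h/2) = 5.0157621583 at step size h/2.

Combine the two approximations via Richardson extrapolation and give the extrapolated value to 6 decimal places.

5.015845

Method order is 3; weight 2^3 = 8.
Weighted: 40.1260972664 − 5.0151828826 = 35.1109143838
35.1109143838 ÷ 7 = 5.0158449120
Shift from A(h/2): +0.0000827537.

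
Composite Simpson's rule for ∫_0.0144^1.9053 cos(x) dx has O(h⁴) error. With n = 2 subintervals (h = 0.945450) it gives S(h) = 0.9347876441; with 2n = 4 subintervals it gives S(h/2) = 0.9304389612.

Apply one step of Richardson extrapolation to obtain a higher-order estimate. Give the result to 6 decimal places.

Leading term ∝ h^4; use weight 16 = 2^4.
16·0.9304389612 = 14.8870233792; 14.8870233792 − 0.9347876441 = 13.9522357351
Divide by 2^4 − 1 = 15.
(16·0.9304389612 − 0.9347876441)/(16 − 1) = 0.9301490490

0.930149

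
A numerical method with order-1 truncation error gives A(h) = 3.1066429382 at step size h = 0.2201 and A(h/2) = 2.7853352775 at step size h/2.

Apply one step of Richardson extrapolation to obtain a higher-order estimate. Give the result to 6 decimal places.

2.464028

Order 1 gives 2^r = 2 and 2^r − 1 = 1.
2×2.7853352775 = 5.5706705550; subtract 3.1066429382 → 2.4640276168
(2×2.7853352775 − 3.1066429382)/(2 − 1) = 2.4640276168
Correction |R − A(h/2)| = 3.213e-01; gap |A(h/2) − A(h)| = 3.213e-01.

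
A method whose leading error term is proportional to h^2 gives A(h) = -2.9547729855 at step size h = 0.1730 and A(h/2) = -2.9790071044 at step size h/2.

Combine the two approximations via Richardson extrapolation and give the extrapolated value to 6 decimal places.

-2.987085

The method has order 2: 2^2 = 4.
Weighted: (-11.9160284176) − (-2.9547729855) = -8.9612554321
Denominator 4 − 1 = 3.
Result: -2.9870851440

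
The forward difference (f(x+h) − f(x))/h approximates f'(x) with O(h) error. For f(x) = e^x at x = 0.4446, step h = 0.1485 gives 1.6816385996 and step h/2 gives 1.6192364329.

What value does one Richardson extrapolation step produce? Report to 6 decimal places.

Order 1 gives 2^r = 2 and 2^r − 1 = 1.
A(h/2) − A(h) = 1.6192364329 − 1.6816385996 = -0.0624021667
Divide by 2^1 − 1 = 1: (-0.0624021667)/1 = -0.0624021667
R = A(h/2) + (A(h/2) − A(h))/1 = 1.6192364329 − 0.0624021667 = 1.5568342662

1.556834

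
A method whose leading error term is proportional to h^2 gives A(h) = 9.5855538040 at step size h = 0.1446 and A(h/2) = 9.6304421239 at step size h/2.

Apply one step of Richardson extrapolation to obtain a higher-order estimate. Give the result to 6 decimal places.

9.645405

The method has order 2: 2^2 = 4.
4*9.6304421239 = 38.5217684956; subtract 9.5855538040 → 28.9362146916
Extrapolated: 28.9362146916 / 3 = 9.6454048972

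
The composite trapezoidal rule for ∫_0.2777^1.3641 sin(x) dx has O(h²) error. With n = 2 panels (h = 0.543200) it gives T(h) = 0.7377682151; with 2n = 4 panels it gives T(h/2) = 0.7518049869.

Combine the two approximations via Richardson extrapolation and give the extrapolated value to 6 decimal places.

The method has order 2: 2^2 = 4.
Weighted: 3.0072199476 − 0.7377682151 = 2.2694517325
2.2694517325 ÷ 3 = 0.7564839108
Correction |R − A(h/2)| = 4.679e-03; gap |A(h/2) − A(h)| = 1.404e-02.

0.756484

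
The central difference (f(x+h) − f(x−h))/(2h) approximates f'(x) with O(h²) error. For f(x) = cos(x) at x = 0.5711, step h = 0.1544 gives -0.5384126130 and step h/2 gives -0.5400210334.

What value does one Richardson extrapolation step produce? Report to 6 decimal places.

Leading term ∝ h^2; use weight 4 = 2^2.
Numerator 4 × A(h/2) − A(h) = 4 × (-0.5400210334) − (-0.5384126130) = -1.6216715206
R = (-1.6216715206)/3 = -0.5405571735

-0.540557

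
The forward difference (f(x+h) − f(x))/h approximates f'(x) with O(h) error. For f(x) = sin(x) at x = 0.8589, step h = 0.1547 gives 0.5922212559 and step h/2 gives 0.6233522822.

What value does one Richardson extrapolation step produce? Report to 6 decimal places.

Leading term ∝ h^1; use weight 2 = 2^1.
2·0.6233522822 − 0.5922212559 = 0.6544833085
Divide by 2^1 − 1 = 1.
Result: 0.6544833085
Gap between inputs: 3.113e-02; correction applied: +0.0311310263.

0.654483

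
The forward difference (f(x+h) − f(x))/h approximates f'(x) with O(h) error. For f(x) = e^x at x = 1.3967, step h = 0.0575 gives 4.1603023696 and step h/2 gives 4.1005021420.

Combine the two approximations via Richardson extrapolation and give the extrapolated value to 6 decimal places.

4.040702

Leading term ∝ h^1; use weight 2 = 2^1.
2^1 × A(h/2) = 8.2010042840; minus A(h) gives 4.0407019144.
4.0407019144 ÷ 1 = 4.0407019144
Correction |R − A(h/2)| = 5.980e-02; gap |A(h/2) − A(h)| = 5.980e-02.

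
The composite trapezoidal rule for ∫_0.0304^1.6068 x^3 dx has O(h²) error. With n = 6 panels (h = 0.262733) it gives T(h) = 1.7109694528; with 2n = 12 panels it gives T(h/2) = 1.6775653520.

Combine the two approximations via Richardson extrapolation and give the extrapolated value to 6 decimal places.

With r = 2 the leading error scales as h^2, so the weight is 2^2 = 4.
Top: 4(1.6775653520) − (1.7109694528) = 4.9992919552
Denominator 4 − 1 = 3.
R = 4.9992919552/3 = 1.6664306517
Correction |R − A(h/2)| = 1.113e-02; gap |A(h/2) − A(h)| = 3.340e-02.

1.666431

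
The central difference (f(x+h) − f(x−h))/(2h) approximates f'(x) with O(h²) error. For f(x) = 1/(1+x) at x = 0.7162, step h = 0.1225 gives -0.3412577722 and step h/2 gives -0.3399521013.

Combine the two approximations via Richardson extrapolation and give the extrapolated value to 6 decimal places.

Error is O(h^2); halving h shrinks it by 2^2 = 4.
2^2 × A(h/2) = -1.3598084052; minus A(h) gives -1.0185506330.
(-1.0185506330) ÷ 3 = -0.3395168777
Shift from A(h/2): +0.0004352236.

-0.339517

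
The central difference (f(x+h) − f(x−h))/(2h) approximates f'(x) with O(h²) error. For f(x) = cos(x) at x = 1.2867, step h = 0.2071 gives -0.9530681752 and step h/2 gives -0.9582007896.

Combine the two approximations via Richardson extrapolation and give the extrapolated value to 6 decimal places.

r = 2: numerator weight 4, denominator 3.
Difference of the inputs: -0.9582007896 − (-0.9530681752) = -0.0051326144
Divide by 2^2 − 1 = 3: (-0.0051326144)/3 = -0.0017108715
R = -0.9582007896 − 0.0017108715 = -0.9599116611

-0.959912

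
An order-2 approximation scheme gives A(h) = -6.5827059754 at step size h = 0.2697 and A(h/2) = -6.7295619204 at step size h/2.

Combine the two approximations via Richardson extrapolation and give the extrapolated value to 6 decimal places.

-6.778514

Method order is 2; weight 2^2 = 4.
2^2 × A(h/2) = -26.9182476816; minus A(h) gives -20.3355417062.
Extrapolated: (-20.3355417062) / 3 = -6.7785139021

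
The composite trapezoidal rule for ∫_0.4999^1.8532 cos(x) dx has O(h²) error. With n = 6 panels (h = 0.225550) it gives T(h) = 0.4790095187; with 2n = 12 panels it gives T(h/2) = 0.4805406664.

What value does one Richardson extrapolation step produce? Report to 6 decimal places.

0.481051

r = 2, so 2^r = 4.
4×0.4805406664 = 1.9221626656; subtract 0.4790095187 → 1.4431531469
Divide by 2^2 − 1 = 3.
Extrapolated: 1.4431531469 / 3 = 0.4810510490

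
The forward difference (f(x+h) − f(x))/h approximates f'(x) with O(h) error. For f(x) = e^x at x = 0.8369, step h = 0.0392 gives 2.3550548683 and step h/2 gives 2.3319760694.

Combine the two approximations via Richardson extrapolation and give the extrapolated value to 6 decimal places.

2.308897

Method order is 1; weight 2^1 = 2.
Weighted: 4.6639521388 − 2.3550548683 = 2.3088972705
Extrapolated: 2.3088972705 / 1 = 2.3088972705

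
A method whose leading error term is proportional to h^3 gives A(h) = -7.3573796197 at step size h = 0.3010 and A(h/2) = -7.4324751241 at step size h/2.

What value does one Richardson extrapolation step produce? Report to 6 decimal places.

-7.443203

Error is O(h^3); halving h shrinks it by 2^3 = 8.
A(h/2) − A(h) = -7.4324751241 − (-7.3573796197) = -0.0750955044
Correction (A(h/2) − A(h))/(8 − 1) = (-0.0750955044)/7 = -0.0107279292
R = A(h/2) + (A(h/2) − A(h))/7 = -7.4324751241 − 0.0107279292 = -7.4432030533
Gap between inputs: 7.510e-02; correction applied: −0.0107279292.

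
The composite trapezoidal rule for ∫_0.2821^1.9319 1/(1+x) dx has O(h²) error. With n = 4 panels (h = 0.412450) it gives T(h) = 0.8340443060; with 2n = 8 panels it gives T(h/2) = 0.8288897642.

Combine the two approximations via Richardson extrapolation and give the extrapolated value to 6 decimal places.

Leading term ∝ h^2; use weight 4 = 2^2.
Numerator 4*A(h/2) − A(h) = 4*0.8288897642 − 0.8340443060 = 2.4815147508
(4*0.8288897642 − 0.8340443060)/(4 − 1) = 0.8271715836

0.827172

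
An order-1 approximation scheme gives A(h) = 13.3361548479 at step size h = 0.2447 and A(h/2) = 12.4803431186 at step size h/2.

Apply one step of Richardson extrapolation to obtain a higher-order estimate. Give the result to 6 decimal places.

11.624531

Order 1 gives 2^r = 2 and 2^r − 1 = 1.
2·12.4803431186 = 24.9606862372; subtract 13.3361548479 → 11.6245313893
Divide by 2^1 − 1 = 1.
(2·12.4803431186 − 13.3361548479)/(2 − 1) = 11.6245313893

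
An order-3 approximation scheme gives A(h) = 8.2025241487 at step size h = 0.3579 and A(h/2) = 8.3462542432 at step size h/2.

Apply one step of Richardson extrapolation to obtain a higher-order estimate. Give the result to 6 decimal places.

8.366787

With r = 3 the leading error scales as h^3, so the weight is 2^3 = 8.
8 × 8.3462542432 − 8.2025241487 = 58.5675097969
(8 × 8.3462542432 − 8.2025241487)/(8 − 1) = 8.3667871138
Correction |R − A(h/2)| = 2.053e-02; gap |A(h/2) − A(h)| = 1.437e-01.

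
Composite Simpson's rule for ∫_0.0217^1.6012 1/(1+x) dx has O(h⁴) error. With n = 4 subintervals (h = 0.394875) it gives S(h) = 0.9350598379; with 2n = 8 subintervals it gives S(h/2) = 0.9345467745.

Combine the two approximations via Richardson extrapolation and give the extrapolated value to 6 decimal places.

r = 4, so 2^r = 16.
Top: 16(0.9345467745) − (0.9350598379) = 14.0176885541
(16 × 0.9345467745 − 0.9350598379)/(16 − 1) = 0.9345125703
Shift from A(h/2): −0.0000342042.

0.934513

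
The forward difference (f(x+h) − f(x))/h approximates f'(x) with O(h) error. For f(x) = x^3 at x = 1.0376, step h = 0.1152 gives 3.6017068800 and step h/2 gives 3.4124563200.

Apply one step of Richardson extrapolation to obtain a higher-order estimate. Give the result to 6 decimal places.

The method has order 1: 2^1 = 2.
2·3.4124563200 − 3.6017068800 = 3.2232057600
R = 3.2232057600/1 = 3.2232057600

3.223206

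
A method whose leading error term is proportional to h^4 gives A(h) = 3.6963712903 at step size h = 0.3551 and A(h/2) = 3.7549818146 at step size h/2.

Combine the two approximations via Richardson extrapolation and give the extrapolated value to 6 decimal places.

Leading term ∝ h^4; use weight 16 = 2^4.
16·3.7549818146 − 3.6963712903 = 56.3833377433
56.3833377433 ÷ 15 = 3.7588891829

3.758889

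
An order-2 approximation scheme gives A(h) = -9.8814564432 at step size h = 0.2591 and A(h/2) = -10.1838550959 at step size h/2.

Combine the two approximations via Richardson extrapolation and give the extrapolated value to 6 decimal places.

r = 2: numerator weight 4, denominator 3.
Difference of the inputs: -10.1838550959 − (-9.8814564432) = -0.3023986527
Divide by 2^2 − 1 = 3: (-0.3023986527)/3 = -0.1007995509
R = -10.1838550959 − 0.1007995509 = -10.2846546468

-10.284655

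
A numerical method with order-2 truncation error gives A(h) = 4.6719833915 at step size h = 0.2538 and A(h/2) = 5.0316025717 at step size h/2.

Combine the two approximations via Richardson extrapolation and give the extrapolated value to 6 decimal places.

5.151476

r = 2, so 2^r = 4.
Top: 4(5.0316025717) − (4.6719833915) = 15.4544268953
Divide by 2^2 − 1 = 3.
So the Richardson estimate is 5.1514756318.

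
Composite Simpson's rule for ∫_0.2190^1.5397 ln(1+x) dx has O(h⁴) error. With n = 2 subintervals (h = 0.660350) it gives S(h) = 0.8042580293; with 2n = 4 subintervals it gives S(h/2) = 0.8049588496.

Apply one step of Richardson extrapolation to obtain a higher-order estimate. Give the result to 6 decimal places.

0.805006

r = 4: numerator weight 16, denominator 15.
16·0.8049588496 = 12.8793415936; 12.8793415936 − 0.8042580293 = 12.0750835643
Divide by 2^4 − 1 = 15.
R = 12.0750835643/15 = 0.8050055710
Shift from A(h/2): +0.0000467214.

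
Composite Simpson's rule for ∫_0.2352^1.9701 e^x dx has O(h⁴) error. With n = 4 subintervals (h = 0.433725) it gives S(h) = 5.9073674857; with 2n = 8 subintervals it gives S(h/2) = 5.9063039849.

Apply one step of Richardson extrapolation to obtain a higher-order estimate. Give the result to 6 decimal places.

5.906233

With r = 4 the leading error scales as h^4, so the weight is 2^4 = 16.
Difference of the inputs: 5.9063039849 − 5.9073674857 = -0.0010635008
Divide by 2^4 − 1 = 15: (-0.0010635008)/15 = -0.0000709001
R = 5.9063039849 − 0.0000709001 = 5.9062330848
Correction |R − A(h/2)| = 7.090e-05; gap |A(h/2) − A(h)| = 1.064e-03.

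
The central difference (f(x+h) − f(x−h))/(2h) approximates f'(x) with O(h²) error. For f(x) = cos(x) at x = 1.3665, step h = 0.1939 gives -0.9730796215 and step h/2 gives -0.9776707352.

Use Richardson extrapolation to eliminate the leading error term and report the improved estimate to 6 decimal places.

r = 2, so 2^r = 4.
Weighted: (-3.9106829408) − (-0.9730796215) = -2.9376033193
Denominator 4 − 1 = 3.
(4×(-0.9776707352) − (-0.9730796215))/(4 − 1) = -0.9792011064

-0.979201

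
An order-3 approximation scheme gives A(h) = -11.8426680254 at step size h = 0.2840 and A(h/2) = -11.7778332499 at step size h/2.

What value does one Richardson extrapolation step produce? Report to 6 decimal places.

Leading term ∝ h^3; use weight 8 = 2^3.
2^3·A(h/2) = -94.2226659992; minus A(h) gives -82.3799979738.
Denominator 8 − 1 = 7.
So the Richardson estimate is -11.7685711391.
Shift from A(h/2): +0.0092621108.

-11.768571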